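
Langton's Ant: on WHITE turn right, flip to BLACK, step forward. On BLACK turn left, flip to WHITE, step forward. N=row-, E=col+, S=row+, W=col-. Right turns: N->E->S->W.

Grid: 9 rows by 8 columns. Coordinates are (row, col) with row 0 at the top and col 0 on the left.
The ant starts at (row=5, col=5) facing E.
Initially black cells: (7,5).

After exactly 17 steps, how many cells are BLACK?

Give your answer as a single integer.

Step 1: on WHITE (5,5): turn R to S, flip to black, move to (6,5). |black|=2
Step 2: on WHITE (6,5): turn R to W, flip to black, move to (6,4). |black|=3
Step 3: on WHITE (6,4): turn R to N, flip to black, move to (5,4). |black|=4
Step 4: on WHITE (5,4): turn R to E, flip to black, move to (5,5). |black|=5
Step 5: on BLACK (5,5): turn L to N, flip to white, move to (4,5). |black|=4
Step 6: on WHITE (4,5): turn R to E, flip to black, move to (4,6). |black|=5
Step 7: on WHITE (4,6): turn R to S, flip to black, move to (5,6). |black|=6
Step 8: on WHITE (5,6): turn R to W, flip to black, move to (5,5). |black|=7
Step 9: on WHITE (5,5): turn R to N, flip to black, move to (4,5). |black|=8
Step 10: on BLACK (4,5): turn L to W, flip to white, move to (4,4). |black|=7
Step 11: on WHITE (4,4): turn R to N, flip to black, move to (3,4). |black|=8
Step 12: on WHITE (3,4): turn R to E, flip to black, move to (3,5). |black|=9
Step 13: on WHITE (3,5): turn R to S, flip to black, move to (4,5). |black|=10
Step 14: on WHITE (4,5): turn R to W, flip to black, move to (4,4). |black|=11
Step 15: on BLACK (4,4): turn L to S, flip to white, move to (5,4). |black|=10
Step 16: on BLACK (5,4): turn L to E, flip to white, move to (5,5). |black|=9
Step 17: on BLACK (5,5): turn L to N, flip to white, move to (4,5). |black|=8

Answer: 8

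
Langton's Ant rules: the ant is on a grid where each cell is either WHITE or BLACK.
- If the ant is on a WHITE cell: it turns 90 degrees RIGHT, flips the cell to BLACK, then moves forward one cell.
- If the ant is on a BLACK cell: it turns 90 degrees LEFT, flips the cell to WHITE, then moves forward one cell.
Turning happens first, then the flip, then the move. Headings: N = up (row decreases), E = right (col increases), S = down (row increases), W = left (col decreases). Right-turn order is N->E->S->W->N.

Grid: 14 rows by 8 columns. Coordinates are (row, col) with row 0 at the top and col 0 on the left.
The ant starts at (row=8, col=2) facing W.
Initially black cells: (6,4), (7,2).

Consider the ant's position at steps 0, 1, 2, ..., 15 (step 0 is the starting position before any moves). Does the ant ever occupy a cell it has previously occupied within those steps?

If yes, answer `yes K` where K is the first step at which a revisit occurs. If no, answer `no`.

Step 1: on WHITE (8,2): turn R to N, flip to black, move to (7,2). |black|=3 — new cell
Step 2: on BLACK (7,2): turn L to W, flip to white, move to (7,1). |black|=2 — new cell
Step 3: on WHITE (7,1): turn R to N, flip to black, move to (6,1). |black|=3 — new cell
Step 4: on WHITE (6,1): turn R to E, flip to black, move to (6,2). |black|=4 — new cell
Step 5: on WHITE (6,2): turn R to S, flip to black, move to (7,2). |black|=5 — REVISIT

Answer: yes 5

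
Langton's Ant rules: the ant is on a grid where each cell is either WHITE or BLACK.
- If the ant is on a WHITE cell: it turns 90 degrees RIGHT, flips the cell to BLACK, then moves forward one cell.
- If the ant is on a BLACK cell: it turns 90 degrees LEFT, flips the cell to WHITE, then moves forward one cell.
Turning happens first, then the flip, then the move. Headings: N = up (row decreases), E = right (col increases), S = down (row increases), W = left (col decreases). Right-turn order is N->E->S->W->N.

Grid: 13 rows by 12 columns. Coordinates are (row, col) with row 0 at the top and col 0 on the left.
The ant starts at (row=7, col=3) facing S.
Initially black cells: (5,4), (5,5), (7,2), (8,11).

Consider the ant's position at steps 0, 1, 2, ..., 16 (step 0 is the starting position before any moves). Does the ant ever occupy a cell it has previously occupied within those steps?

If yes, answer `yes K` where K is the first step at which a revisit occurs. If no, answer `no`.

Answer: yes 5

Derivation:
Step 1: on WHITE (7,3): turn R to W, flip to black, move to (7,2). |black|=5 — new cell
Step 2: on BLACK (7,2): turn L to S, flip to white, move to (8,2). |black|=4 — new cell
Step 3: on WHITE (8,2): turn R to W, flip to black, move to (8,1). |black|=5 — new cell
Step 4: on WHITE (8,1): turn R to N, flip to black, move to (7,1). |black|=6 — new cell
Step 5: on WHITE (7,1): turn R to E, flip to black, move to (7,2). |black|=7 — REVISIT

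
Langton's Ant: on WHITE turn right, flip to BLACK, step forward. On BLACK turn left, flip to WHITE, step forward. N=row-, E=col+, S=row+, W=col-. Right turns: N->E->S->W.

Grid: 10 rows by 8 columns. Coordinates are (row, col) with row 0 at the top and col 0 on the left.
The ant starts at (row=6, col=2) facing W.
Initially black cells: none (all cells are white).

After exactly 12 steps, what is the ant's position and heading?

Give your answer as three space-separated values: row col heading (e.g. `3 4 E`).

Step 1: on WHITE (6,2): turn R to N, flip to black, move to (5,2). |black|=1
Step 2: on WHITE (5,2): turn R to E, flip to black, move to (5,3). |black|=2
Step 3: on WHITE (5,3): turn R to S, flip to black, move to (6,3). |black|=3
Step 4: on WHITE (6,3): turn R to W, flip to black, move to (6,2). |black|=4
Step 5: on BLACK (6,2): turn L to S, flip to white, move to (7,2). |black|=3
Step 6: on WHITE (7,2): turn R to W, flip to black, move to (7,1). |black|=4
Step 7: on WHITE (7,1): turn R to N, flip to black, move to (6,1). |black|=5
Step 8: on WHITE (6,1): turn R to E, flip to black, move to (6,2). |black|=6
Step 9: on WHITE (6,2): turn R to S, flip to black, move to (7,2). |black|=7
Step 10: on BLACK (7,2): turn L to E, flip to white, move to (7,3). |black|=6
Step 11: on WHITE (7,3): turn R to S, flip to black, move to (8,3). |black|=7
Step 12: on WHITE (8,3): turn R to W, flip to black, move to (8,2). |black|=8

Answer: 8 2 W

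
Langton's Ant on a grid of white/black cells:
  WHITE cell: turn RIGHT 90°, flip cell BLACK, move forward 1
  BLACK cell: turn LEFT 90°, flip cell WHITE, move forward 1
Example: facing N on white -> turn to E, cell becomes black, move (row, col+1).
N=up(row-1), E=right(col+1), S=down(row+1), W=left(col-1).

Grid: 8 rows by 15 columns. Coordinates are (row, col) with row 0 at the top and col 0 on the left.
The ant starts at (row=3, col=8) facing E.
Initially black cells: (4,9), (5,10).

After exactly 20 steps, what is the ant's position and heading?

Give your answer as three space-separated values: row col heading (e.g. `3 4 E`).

Step 1: on WHITE (3,8): turn R to S, flip to black, move to (4,8). |black|=3
Step 2: on WHITE (4,8): turn R to W, flip to black, move to (4,7). |black|=4
Step 3: on WHITE (4,7): turn R to N, flip to black, move to (3,7). |black|=5
Step 4: on WHITE (3,7): turn R to E, flip to black, move to (3,8). |black|=6
Step 5: on BLACK (3,8): turn L to N, flip to white, move to (2,8). |black|=5
Step 6: on WHITE (2,8): turn R to E, flip to black, move to (2,9). |black|=6
Step 7: on WHITE (2,9): turn R to S, flip to black, move to (3,9). |black|=7
Step 8: on WHITE (3,9): turn R to W, flip to black, move to (3,8). |black|=8
Step 9: on WHITE (3,8): turn R to N, flip to black, move to (2,8). |black|=9
Step 10: on BLACK (2,8): turn L to W, flip to white, move to (2,7). |black|=8
Step 11: on WHITE (2,7): turn R to N, flip to black, move to (1,7). |black|=9
Step 12: on WHITE (1,7): turn R to E, flip to black, move to (1,8). |black|=10
Step 13: on WHITE (1,8): turn R to S, flip to black, move to (2,8). |black|=11
Step 14: on WHITE (2,8): turn R to W, flip to black, move to (2,7). |black|=12
Step 15: on BLACK (2,7): turn L to S, flip to white, move to (3,7). |black|=11
Step 16: on BLACK (3,7): turn L to E, flip to white, move to (3,8). |black|=10
Step 17: on BLACK (3,8): turn L to N, flip to white, move to (2,8). |black|=9
Step 18: on BLACK (2,8): turn L to W, flip to white, move to (2,7). |black|=8
Step 19: on WHITE (2,7): turn R to N, flip to black, move to (1,7). |black|=9
Step 20: on BLACK (1,7): turn L to W, flip to white, move to (1,6). |black|=8

Answer: 1 6 W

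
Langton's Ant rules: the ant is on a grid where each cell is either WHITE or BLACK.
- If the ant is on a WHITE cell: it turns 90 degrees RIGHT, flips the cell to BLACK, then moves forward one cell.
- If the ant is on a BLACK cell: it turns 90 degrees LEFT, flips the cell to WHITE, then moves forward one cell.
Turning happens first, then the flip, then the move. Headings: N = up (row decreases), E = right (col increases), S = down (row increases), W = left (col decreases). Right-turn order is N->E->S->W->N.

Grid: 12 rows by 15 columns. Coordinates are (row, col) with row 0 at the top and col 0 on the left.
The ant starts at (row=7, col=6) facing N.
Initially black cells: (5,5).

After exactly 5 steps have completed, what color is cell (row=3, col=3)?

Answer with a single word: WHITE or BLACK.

Answer: WHITE

Derivation:
Step 1: on WHITE (7,6): turn R to E, flip to black, move to (7,7). |black|=2
Step 2: on WHITE (7,7): turn R to S, flip to black, move to (8,7). |black|=3
Step 3: on WHITE (8,7): turn R to W, flip to black, move to (8,6). |black|=4
Step 4: on WHITE (8,6): turn R to N, flip to black, move to (7,6). |black|=5
Step 5: on BLACK (7,6): turn L to W, flip to white, move to (7,5). |black|=4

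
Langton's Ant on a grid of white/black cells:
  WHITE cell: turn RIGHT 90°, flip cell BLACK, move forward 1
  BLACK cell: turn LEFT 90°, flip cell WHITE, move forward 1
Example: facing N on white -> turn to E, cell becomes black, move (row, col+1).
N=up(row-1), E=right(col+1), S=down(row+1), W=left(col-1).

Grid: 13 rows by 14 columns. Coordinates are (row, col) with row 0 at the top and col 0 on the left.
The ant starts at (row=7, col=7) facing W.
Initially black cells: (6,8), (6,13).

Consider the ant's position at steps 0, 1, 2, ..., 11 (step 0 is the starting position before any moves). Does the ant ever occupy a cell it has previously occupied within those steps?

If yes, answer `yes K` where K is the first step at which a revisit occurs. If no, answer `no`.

Answer: yes 6

Derivation:
Step 1: on WHITE (7,7): turn R to N, flip to black, move to (6,7). |black|=3 — new cell
Step 2: on WHITE (6,7): turn R to E, flip to black, move to (6,8). |black|=4 — new cell
Step 3: on BLACK (6,8): turn L to N, flip to white, move to (5,8). |black|=3 — new cell
Step 4: on WHITE (5,8): turn R to E, flip to black, move to (5,9). |black|=4 — new cell
Step 5: on WHITE (5,9): turn R to S, flip to black, move to (6,9). |black|=5 — new cell
Step 6: on WHITE (6,9): turn R to W, flip to black, move to (6,8). |black|=6 — REVISIT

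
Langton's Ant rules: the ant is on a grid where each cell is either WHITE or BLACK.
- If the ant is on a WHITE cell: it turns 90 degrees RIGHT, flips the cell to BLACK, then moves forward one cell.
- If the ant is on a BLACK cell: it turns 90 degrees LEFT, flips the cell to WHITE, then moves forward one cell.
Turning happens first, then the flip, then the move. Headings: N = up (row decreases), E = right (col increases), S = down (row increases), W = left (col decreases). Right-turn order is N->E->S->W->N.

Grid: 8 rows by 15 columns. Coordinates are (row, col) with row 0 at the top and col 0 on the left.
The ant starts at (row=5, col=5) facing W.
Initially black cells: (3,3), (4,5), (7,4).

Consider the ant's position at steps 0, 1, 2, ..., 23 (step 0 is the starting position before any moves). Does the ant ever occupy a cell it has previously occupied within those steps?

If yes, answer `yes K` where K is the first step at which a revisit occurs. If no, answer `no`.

Answer: yes 5

Derivation:
Step 1: on WHITE (5,5): turn R to N, flip to black, move to (4,5). |black|=4 — new cell
Step 2: on BLACK (4,5): turn L to W, flip to white, move to (4,4). |black|=3 — new cell
Step 3: on WHITE (4,4): turn R to N, flip to black, move to (3,4). |black|=4 — new cell
Step 4: on WHITE (3,4): turn R to E, flip to black, move to (3,5). |black|=5 — new cell
Step 5: on WHITE (3,5): turn R to S, flip to black, move to (4,5). |black|=6 — REVISIT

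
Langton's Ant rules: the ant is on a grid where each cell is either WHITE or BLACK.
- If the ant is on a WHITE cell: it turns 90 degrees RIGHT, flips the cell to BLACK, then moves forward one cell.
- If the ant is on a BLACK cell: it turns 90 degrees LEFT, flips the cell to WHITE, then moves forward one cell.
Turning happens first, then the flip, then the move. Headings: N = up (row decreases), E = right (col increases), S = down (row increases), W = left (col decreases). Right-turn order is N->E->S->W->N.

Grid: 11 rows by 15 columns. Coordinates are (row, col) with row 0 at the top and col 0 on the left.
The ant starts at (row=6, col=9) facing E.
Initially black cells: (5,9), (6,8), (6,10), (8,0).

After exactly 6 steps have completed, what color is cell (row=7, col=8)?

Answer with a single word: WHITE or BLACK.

Step 1: on WHITE (6,9): turn R to S, flip to black, move to (7,9). |black|=5
Step 2: on WHITE (7,9): turn R to W, flip to black, move to (7,8). |black|=6
Step 3: on WHITE (7,8): turn R to N, flip to black, move to (6,8). |black|=7
Step 4: on BLACK (6,8): turn L to W, flip to white, move to (6,7). |black|=6
Step 5: on WHITE (6,7): turn R to N, flip to black, move to (5,7). |black|=7
Step 6: on WHITE (5,7): turn R to E, flip to black, move to (5,8). |black|=8

Answer: BLACK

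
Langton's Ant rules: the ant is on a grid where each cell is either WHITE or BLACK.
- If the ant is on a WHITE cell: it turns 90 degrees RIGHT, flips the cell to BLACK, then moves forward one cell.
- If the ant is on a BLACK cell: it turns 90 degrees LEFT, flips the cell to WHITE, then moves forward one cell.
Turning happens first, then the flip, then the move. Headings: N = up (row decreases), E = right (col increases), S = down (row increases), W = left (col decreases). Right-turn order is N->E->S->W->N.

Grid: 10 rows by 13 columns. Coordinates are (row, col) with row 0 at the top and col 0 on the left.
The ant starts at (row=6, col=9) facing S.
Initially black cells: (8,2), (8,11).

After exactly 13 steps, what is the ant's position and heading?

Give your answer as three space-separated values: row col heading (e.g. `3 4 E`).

Answer: 6 10 W

Derivation:
Step 1: on WHITE (6,9): turn R to W, flip to black, move to (6,8). |black|=3
Step 2: on WHITE (6,8): turn R to N, flip to black, move to (5,8). |black|=4
Step 3: on WHITE (5,8): turn R to E, flip to black, move to (5,9). |black|=5
Step 4: on WHITE (5,9): turn R to S, flip to black, move to (6,9). |black|=6
Step 5: on BLACK (6,9): turn L to E, flip to white, move to (6,10). |black|=5
Step 6: on WHITE (6,10): turn R to S, flip to black, move to (7,10). |black|=6
Step 7: on WHITE (7,10): turn R to W, flip to black, move to (7,9). |black|=7
Step 8: on WHITE (7,9): turn R to N, flip to black, move to (6,9). |black|=8
Step 9: on WHITE (6,9): turn R to E, flip to black, move to (6,10). |black|=9
Step 10: on BLACK (6,10): turn L to N, flip to white, move to (5,10). |black|=8
Step 11: on WHITE (5,10): turn R to E, flip to black, move to (5,11). |black|=9
Step 12: on WHITE (5,11): turn R to S, flip to black, move to (6,11). |black|=10
Step 13: on WHITE (6,11): turn R to W, flip to black, move to (6,10). |black|=11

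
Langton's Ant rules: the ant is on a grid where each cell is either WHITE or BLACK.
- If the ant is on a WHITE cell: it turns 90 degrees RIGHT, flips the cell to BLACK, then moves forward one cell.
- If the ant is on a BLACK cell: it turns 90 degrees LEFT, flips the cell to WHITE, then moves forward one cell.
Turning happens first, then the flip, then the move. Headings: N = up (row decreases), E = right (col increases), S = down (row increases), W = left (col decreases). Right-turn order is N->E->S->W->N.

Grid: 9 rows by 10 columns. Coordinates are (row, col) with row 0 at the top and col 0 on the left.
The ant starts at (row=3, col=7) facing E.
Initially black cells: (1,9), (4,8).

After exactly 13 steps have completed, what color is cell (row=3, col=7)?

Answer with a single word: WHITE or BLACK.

Step 1: on WHITE (3,7): turn R to S, flip to black, move to (4,7). |black|=3
Step 2: on WHITE (4,7): turn R to W, flip to black, move to (4,6). |black|=4
Step 3: on WHITE (4,6): turn R to N, flip to black, move to (3,6). |black|=5
Step 4: on WHITE (3,6): turn R to E, flip to black, move to (3,7). |black|=6
Step 5: on BLACK (3,7): turn L to N, flip to white, move to (2,7). |black|=5
Step 6: on WHITE (2,7): turn R to E, flip to black, move to (2,8). |black|=6
Step 7: on WHITE (2,8): turn R to S, flip to black, move to (3,8). |black|=7
Step 8: on WHITE (3,8): turn R to W, flip to black, move to (3,7). |black|=8
Step 9: on WHITE (3,7): turn R to N, flip to black, move to (2,7). |black|=9
Step 10: on BLACK (2,7): turn L to W, flip to white, move to (2,6). |black|=8
Step 11: on WHITE (2,6): turn R to N, flip to black, move to (1,6). |black|=9
Step 12: on WHITE (1,6): turn R to E, flip to black, move to (1,7). |black|=10
Step 13: on WHITE (1,7): turn R to S, flip to black, move to (2,7). |black|=11

Answer: BLACK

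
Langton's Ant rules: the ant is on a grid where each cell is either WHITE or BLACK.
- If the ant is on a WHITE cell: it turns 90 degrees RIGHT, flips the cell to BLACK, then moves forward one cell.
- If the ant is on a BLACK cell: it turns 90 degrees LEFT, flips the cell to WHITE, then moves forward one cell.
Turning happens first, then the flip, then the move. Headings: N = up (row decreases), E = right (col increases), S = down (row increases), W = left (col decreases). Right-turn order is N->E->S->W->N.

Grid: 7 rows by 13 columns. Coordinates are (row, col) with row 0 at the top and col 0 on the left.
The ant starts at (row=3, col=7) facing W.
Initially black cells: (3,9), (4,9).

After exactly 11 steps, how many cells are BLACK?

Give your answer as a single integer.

Answer: 9

Derivation:
Step 1: on WHITE (3,7): turn R to N, flip to black, move to (2,7). |black|=3
Step 2: on WHITE (2,7): turn R to E, flip to black, move to (2,8). |black|=4
Step 3: on WHITE (2,8): turn R to S, flip to black, move to (3,8). |black|=5
Step 4: on WHITE (3,8): turn R to W, flip to black, move to (3,7). |black|=6
Step 5: on BLACK (3,7): turn L to S, flip to white, move to (4,7). |black|=5
Step 6: on WHITE (4,7): turn R to W, flip to black, move to (4,6). |black|=6
Step 7: on WHITE (4,6): turn R to N, flip to black, move to (3,6). |black|=7
Step 8: on WHITE (3,6): turn R to E, flip to black, move to (3,7). |black|=8
Step 9: on WHITE (3,7): turn R to S, flip to black, move to (4,7). |black|=9
Step 10: on BLACK (4,7): turn L to E, flip to white, move to (4,8). |black|=8
Step 11: on WHITE (4,8): turn R to S, flip to black, move to (5,8). |black|=9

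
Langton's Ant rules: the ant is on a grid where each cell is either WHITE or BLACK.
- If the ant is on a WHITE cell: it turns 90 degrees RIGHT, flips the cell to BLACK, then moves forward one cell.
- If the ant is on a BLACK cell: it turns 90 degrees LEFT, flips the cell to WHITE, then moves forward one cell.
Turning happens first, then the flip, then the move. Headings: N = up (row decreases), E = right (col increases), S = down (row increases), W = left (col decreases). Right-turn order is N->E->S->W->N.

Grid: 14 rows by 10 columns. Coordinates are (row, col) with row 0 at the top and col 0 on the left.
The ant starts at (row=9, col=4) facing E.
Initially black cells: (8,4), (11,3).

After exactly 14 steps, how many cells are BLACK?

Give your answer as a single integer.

Answer: 6

Derivation:
Step 1: on WHITE (9,4): turn R to S, flip to black, move to (10,4). |black|=3
Step 2: on WHITE (10,4): turn R to W, flip to black, move to (10,3). |black|=4
Step 3: on WHITE (10,3): turn R to N, flip to black, move to (9,3). |black|=5
Step 4: on WHITE (9,3): turn R to E, flip to black, move to (9,4). |black|=6
Step 5: on BLACK (9,4): turn L to N, flip to white, move to (8,4). |black|=5
Step 6: on BLACK (8,4): turn L to W, flip to white, move to (8,3). |black|=4
Step 7: on WHITE (8,3): turn R to N, flip to black, move to (7,3). |black|=5
Step 8: on WHITE (7,3): turn R to E, flip to black, move to (7,4). |black|=6
Step 9: on WHITE (7,4): turn R to S, flip to black, move to (8,4). |black|=7
Step 10: on WHITE (8,4): turn R to W, flip to black, move to (8,3). |black|=8
Step 11: on BLACK (8,3): turn L to S, flip to white, move to (9,3). |black|=7
Step 12: on BLACK (9,3): turn L to E, flip to white, move to (9,4). |black|=6
Step 13: on WHITE (9,4): turn R to S, flip to black, move to (10,4). |black|=7
Step 14: on BLACK (10,4): turn L to E, flip to white, move to (10,5). |black|=6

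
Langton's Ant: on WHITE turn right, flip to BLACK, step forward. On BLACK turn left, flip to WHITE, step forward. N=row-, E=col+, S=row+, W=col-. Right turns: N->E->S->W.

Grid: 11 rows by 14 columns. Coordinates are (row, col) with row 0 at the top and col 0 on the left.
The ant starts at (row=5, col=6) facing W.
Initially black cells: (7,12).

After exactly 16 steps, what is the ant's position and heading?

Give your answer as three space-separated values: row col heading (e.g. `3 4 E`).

Step 1: on WHITE (5,6): turn R to N, flip to black, move to (4,6). |black|=2
Step 2: on WHITE (4,6): turn R to E, flip to black, move to (4,7). |black|=3
Step 3: on WHITE (4,7): turn R to S, flip to black, move to (5,7). |black|=4
Step 4: on WHITE (5,7): turn R to W, flip to black, move to (5,6). |black|=5
Step 5: on BLACK (5,6): turn L to S, flip to white, move to (6,6). |black|=4
Step 6: on WHITE (6,6): turn R to W, flip to black, move to (6,5). |black|=5
Step 7: on WHITE (6,5): turn R to N, flip to black, move to (5,5). |black|=6
Step 8: on WHITE (5,5): turn R to E, flip to black, move to (5,6). |black|=7
Step 9: on WHITE (5,6): turn R to S, flip to black, move to (6,6). |black|=8
Step 10: on BLACK (6,6): turn L to E, flip to white, move to (6,7). |black|=7
Step 11: on WHITE (6,7): turn R to S, flip to black, move to (7,7). |black|=8
Step 12: on WHITE (7,7): turn R to W, flip to black, move to (7,6). |black|=9
Step 13: on WHITE (7,6): turn R to N, flip to black, move to (6,6). |black|=10
Step 14: on WHITE (6,6): turn R to E, flip to black, move to (6,7). |black|=11
Step 15: on BLACK (6,7): turn L to N, flip to white, move to (5,7). |black|=10
Step 16: on BLACK (5,7): turn L to W, flip to white, move to (5,6). |black|=9

Answer: 5 6 W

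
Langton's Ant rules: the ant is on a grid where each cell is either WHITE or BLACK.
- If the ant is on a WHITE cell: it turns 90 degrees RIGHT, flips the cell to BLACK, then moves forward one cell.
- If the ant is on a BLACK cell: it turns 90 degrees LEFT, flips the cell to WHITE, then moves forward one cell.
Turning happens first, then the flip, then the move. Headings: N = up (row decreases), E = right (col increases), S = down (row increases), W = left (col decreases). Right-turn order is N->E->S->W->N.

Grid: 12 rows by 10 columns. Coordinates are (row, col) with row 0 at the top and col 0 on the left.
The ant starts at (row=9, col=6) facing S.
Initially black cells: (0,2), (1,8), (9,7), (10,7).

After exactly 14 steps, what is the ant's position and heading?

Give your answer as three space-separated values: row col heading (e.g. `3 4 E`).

Answer: 10 5 S

Derivation:
Step 1: on WHITE (9,6): turn R to W, flip to black, move to (9,5). |black|=5
Step 2: on WHITE (9,5): turn R to N, flip to black, move to (8,5). |black|=6
Step 3: on WHITE (8,5): turn R to E, flip to black, move to (8,6). |black|=7
Step 4: on WHITE (8,6): turn R to S, flip to black, move to (9,6). |black|=8
Step 5: on BLACK (9,6): turn L to E, flip to white, move to (9,7). |black|=7
Step 6: on BLACK (9,7): turn L to N, flip to white, move to (8,7). |black|=6
Step 7: on WHITE (8,7): turn R to E, flip to black, move to (8,8). |black|=7
Step 8: on WHITE (8,8): turn R to S, flip to black, move to (9,8). |black|=8
Step 9: on WHITE (9,8): turn R to W, flip to black, move to (9,7). |black|=9
Step 10: on WHITE (9,7): turn R to N, flip to black, move to (8,7). |black|=10
Step 11: on BLACK (8,7): turn L to W, flip to white, move to (8,6). |black|=9
Step 12: on BLACK (8,6): turn L to S, flip to white, move to (9,6). |black|=8
Step 13: on WHITE (9,6): turn R to W, flip to black, move to (9,5). |black|=9
Step 14: on BLACK (9,5): turn L to S, flip to white, move to (10,5). |black|=8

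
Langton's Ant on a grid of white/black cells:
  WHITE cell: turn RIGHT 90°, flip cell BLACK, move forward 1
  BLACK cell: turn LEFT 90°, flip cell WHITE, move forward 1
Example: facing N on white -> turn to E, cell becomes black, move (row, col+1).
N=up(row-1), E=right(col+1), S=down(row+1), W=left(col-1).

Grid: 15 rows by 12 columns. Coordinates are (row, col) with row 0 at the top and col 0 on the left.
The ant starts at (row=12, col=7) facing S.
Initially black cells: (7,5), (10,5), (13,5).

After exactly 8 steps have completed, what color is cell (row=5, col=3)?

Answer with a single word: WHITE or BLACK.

Step 1: on WHITE (12,7): turn R to W, flip to black, move to (12,6). |black|=4
Step 2: on WHITE (12,6): turn R to N, flip to black, move to (11,6). |black|=5
Step 3: on WHITE (11,6): turn R to E, flip to black, move to (11,7). |black|=6
Step 4: on WHITE (11,7): turn R to S, flip to black, move to (12,7). |black|=7
Step 5: on BLACK (12,7): turn L to E, flip to white, move to (12,8). |black|=6
Step 6: on WHITE (12,8): turn R to S, flip to black, move to (13,8). |black|=7
Step 7: on WHITE (13,8): turn R to W, flip to black, move to (13,7). |black|=8
Step 8: on WHITE (13,7): turn R to N, flip to black, move to (12,7). |black|=9

Answer: WHITE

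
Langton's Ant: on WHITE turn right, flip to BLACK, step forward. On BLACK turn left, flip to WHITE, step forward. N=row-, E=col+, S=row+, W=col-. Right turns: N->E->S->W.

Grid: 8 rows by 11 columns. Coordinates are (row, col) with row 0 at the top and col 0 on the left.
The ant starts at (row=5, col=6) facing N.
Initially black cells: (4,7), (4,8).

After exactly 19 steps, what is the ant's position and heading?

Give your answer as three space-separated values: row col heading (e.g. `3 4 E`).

Answer: 6 4 W

Derivation:
Step 1: on WHITE (5,6): turn R to E, flip to black, move to (5,7). |black|=3
Step 2: on WHITE (5,7): turn R to S, flip to black, move to (6,7). |black|=4
Step 3: on WHITE (6,7): turn R to W, flip to black, move to (6,6). |black|=5
Step 4: on WHITE (6,6): turn R to N, flip to black, move to (5,6). |black|=6
Step 5: on BLACK (5,6): turn L to W, flip to white, move to (5,5). |black|=5
Step 6: on WHITE (5,5): turn R to N, flip to black, move to (4,5). |black|=6
Step 7: on WHITE (4,5): turn R to E, flip to black, move to (4,6). |black|=7
Step 8: on WHITE (4,6): turn R to S, flip to black, move to (5,6). |black|=8
Step 9: on WHITE (5,6): turn R to W, flip to black, move to (5,5). |black|=9
Step 10: on BLACK (5,5): turn L to S, flip to white, move to (6,5). |black|=8
Step 11: on WHITE (6,5): turn R to W, flip to black, move to (6,4). |black|=9
Step 12: on WHITE (6,4): turn R to N, flip to black, move to (5,4). |black|=10
Step 13: on WHITE (5,4): turn R to E, flip to black, move to (5,5). |black|=11
Step 14: on WHITE (5,5): turn R to S, flip to black, move to (6,5). |black|=12
Step 15: on BLACK (6,5): turn L to E, flip to white, move to (6,6). |black|=11
Step 16: on BLACK (6,6): turn L to N, flip to white, move to (5,6). |black|=10
Step 17: on BLACK (5,6): turn L to W, flip to white, move to (5,5). |black|=9
Step 18: on BLACK (5,5): turn L to S, flip to white, move to (6,5). |black|=8
Step 19: on WHITE (6,5): turn R to W, flip to black, move to (6,4). |black|=9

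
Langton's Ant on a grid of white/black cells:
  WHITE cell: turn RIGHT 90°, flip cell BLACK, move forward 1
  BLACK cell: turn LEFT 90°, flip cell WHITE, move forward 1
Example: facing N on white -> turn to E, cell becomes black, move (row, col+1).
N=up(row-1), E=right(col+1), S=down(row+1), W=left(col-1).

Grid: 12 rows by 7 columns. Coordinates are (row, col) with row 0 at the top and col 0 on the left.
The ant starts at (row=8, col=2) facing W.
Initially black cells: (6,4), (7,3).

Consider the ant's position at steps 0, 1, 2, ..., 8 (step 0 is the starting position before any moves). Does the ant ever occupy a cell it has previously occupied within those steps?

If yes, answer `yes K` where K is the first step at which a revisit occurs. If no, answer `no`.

Answer: yes 8

Derivation:
Step 1: on WHITE (8,2): turn R to N, flip to black, move to (7,2). |black|=3 — new cell
Step 2: on WHITE (7,2): turn R to E, flip to black, move to (7,3). |black|=4 — new cell
Step 3: on BLACK (7,3): turn L to N, flip to white, move to (6,3). |black|=3 — new cell
Step 4: on WHITE (6,3): turn R to E, flip to black, move to (6,4). |black|=4 — new cell
Step 5: on BLACK (6,4): turn L to N, flip to white, move to (5,4). |black|=3 — new cell
Step 6: on WHITE (5,4): turn R to E, flip to black, move to (5,5). |black|=4 — new cell
Step 7: on WHITE (5,5): turn R to S, flip to black, move to (6,5). |black|=5 — new cell
Step 8: on WHITE (6,5): turn R to W, flip to black, move to (6,4). |black|=6 — REVISIT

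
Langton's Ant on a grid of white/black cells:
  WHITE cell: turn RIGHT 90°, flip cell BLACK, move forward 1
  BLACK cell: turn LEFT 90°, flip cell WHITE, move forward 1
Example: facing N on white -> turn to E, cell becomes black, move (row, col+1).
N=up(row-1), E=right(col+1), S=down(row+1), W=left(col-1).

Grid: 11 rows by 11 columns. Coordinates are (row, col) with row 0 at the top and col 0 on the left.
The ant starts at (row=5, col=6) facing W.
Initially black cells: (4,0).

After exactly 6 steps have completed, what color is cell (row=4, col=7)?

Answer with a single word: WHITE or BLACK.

Step 1: on WHITE (5,6): turn R to N, flip to black, move to (4,6). |black|=2
Step 2: on WHITE (4,6): turn R to E, flip to black, move to (4,7). |black|=3
Step 3: on WHITE (4,7): turn R to S, flip to black, move to (5,7). |black|=4
Step 4: on WHITE (5,7): turn R to W, flip to black, move to (5,6). |black|=5
Step 5: on BLACK (5,6): turn L to S, flip to white, move to (6,6). |black|=4
Step 6: on WHITE (6,6): turn R to W, flip to black, move to (6,5). |black|=5

Answer: BLACK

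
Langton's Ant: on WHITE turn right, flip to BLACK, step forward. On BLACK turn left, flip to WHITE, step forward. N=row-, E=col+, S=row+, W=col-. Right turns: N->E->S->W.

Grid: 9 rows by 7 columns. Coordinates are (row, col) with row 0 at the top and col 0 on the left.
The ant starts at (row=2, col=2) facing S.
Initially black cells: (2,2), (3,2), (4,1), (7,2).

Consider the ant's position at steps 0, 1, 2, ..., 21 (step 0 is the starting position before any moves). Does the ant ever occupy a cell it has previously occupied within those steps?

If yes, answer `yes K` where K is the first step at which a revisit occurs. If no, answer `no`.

Answer: yes 9

Derivation:
Step 1: on BLACK (2,2): turn L to E, flip to white, move to (2,3). |black|=3 — new cell
Step 2: on WHITE (2,3): turn R to S, flip to black, move to (3,3). |black|=4 — new cell
Step 3: on WHITE (3,3): turn R to W, flip to black, move to (3,2). |black|=5 — new cell
Step 4: on BLACK (3,2): turn L to S, flip to white, move to (4,2). |black|=4 — new cell
Step 5: on WHITE (4,2): turn R to W, flip to black, move to (4,1). |black|=5 — new cell
Step 6: on BLACK (4,1): turn L to S, flip to white, move to (5,1). |black|=4 — new cell
Step 7: on WHITE (5,1): turn R to W, flip to black, move to (5,0). |black|=5 — new cell
Step 8: on WHITE (5,0): turn R to N, flip to black, move to (4,0). |black|=6 — new cell
Step 9: on WHITE (4,0): turn R to E, flip to black, move to (4,1). |black|=7 — REVISIT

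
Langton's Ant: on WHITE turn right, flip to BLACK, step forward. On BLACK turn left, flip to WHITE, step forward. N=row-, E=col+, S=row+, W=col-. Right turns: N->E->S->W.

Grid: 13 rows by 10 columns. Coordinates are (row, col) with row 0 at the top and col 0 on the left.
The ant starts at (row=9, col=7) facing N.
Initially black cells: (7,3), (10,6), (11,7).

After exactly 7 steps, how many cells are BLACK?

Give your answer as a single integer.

Step 1: on WHITE (9,7): turn R to E, flip to black, move to (9,8). |black|=4
Step 2: on WHITE (9,8): turn R to S, flip to black, move to (10,8). |black|=5
Step 3: on WHITE (10,8): turn R to W, flip to black, move to (10,7). |black|=6
Step 4: on WHITE (10,7): turn R to N, flip to black, move to (9,7). |black|=7
Step 5: on BLACK (9,7): turn L to W, flip to white, move to (9,6). |black|=6
Step 6: on WHITE (9,6): turn R to N, flip to black, move to (8,6). |black|=7
Step 7: on WHITE (8,6): turn R to E, flip to black, move to (8,7). |black|=8

Answer: 8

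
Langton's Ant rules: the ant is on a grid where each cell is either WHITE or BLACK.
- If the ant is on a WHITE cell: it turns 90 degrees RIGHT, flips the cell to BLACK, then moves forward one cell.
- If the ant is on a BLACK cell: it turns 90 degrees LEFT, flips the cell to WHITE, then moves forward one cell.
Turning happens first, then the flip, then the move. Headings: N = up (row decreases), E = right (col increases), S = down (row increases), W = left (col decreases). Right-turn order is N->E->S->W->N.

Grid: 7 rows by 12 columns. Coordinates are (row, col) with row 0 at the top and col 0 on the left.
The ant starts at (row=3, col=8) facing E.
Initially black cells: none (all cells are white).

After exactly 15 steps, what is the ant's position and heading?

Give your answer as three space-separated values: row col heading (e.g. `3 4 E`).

Step 1: on WHITE (3,8): turn R to S, flip to black, move to (4,8). |black|=1
Step 2: on WHITE (4,8): turn R to W, flip to black, move to (4,7). |black|=2
Step 3: on WHITE (4,7): turn R to N, flip to black, move to (3,7). |black|=3
Step 4: on WHITE (3,7): turn R to E, flip to black, move to (3,8). |black|=4
Step 5: on BLACK (3,8): turn L to N, flip to white, move to (2,8). |black|=3
Step 6: on WHITE (2,8): turn R to E, flip to black, move to (2,9). |black|=4
Step 7: on WHITE (2,9): turn R to S, flip to black, move to (3,9). |black|=5
Step 8: on WHITE (3,9): turn R to W, flip to black, move to (3,8). |black|=6
Step 9: on WHITE (3,8): turn R to N, flip to black, move to (2,8). |black|=7
Step 10: on BLACK (2,8): turn L to W, flip to white, move to (2,7). |black|=6
Step 11: on WHITE (2,7): turn R to N, flip to black, move to (1,7). |black|=7
Step 12: on WHITE (1,7): turn R to E, flip to black, move to (1,8). |black|=8
Step 13: on WHITE (1,8): turn R to S, flip to black, move to (2,8). |black|=9
Step 14: on WHITE (2,8): turn R to W, flip to black, move to (2,7). |black|=10
Step 15: on BLACK (2,7): turn L to S, flip to white, move to (3,7). |black|=9

Answer: 3 7 S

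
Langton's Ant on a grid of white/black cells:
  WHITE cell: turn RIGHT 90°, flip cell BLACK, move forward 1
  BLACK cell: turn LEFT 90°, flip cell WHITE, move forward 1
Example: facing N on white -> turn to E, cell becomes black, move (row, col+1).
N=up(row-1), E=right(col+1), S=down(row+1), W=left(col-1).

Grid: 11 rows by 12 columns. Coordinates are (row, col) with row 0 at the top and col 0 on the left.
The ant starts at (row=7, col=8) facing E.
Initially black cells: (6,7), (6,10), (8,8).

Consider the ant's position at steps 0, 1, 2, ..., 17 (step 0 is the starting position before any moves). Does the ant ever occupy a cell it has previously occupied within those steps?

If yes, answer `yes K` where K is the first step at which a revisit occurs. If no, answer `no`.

Step 1: on WHITE (7,8): turn R to S, flip to black, move to (8,8). |black|=4 — new cell
Step 2: on BLACK (8,8): turn L to E, flip to white, move to (8,9). |black|=3 — new cell
Step 3: on WHITE (8,9): turn R to S, flip to black, move to (9,9). |black|=4 — new cell
Step 4: on WHITE (9,9): turn R to W, flip to black, move to (9,8). |black|=5 — new cell
Step 5: on WHITE (9,8): turn R to N, flip to black, move to (8,8). |black|=6 — REVISIT

Answer: yes 5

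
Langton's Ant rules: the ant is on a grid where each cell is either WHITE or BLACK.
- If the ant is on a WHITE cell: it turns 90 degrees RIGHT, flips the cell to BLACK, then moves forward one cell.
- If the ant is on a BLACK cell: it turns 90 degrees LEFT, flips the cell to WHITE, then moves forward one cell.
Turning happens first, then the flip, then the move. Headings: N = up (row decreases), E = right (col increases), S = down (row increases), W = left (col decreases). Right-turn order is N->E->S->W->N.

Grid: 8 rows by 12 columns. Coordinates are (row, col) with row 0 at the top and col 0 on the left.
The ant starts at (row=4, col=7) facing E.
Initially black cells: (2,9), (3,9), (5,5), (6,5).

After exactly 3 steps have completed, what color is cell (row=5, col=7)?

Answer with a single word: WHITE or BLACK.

Step 1: on WHITE (4,7): turn R to S, flip to black, move to (5,7). |black|=5
Step 2: on WHITE (5,7): turn R to W, flip to black, move to (5,6). |black|=6
Step 3: on WHITE (5,6): turn R to N, flip to black, move to (4,6). |black|=7

Answer: BLACK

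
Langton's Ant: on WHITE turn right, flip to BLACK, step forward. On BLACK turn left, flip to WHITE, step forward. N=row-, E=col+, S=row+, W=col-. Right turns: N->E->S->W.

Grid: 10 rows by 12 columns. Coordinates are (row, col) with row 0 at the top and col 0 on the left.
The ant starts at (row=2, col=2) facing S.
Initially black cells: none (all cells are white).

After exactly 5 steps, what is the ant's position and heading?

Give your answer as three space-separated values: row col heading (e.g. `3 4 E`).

Answer: 2 3 E

Derivation:
Step 1: on WHITE (2,2): turn R to W, flip to black, move to (2,1). |black|=1
Step 2: on WHITE (2,1): turn R to N, flip to black, move to (1,1). |black|=2
Step 3: on WHITE (1,1): turn R to E, flip to black, move to (1,2). |black|=3
Step 4: on WHITE (1,2): turn R to S, flip to black, move to (2,2). |black|=4
Step 5: on BLACK (2,2): turn L to E, flip to white, move to (2,3). |black|=3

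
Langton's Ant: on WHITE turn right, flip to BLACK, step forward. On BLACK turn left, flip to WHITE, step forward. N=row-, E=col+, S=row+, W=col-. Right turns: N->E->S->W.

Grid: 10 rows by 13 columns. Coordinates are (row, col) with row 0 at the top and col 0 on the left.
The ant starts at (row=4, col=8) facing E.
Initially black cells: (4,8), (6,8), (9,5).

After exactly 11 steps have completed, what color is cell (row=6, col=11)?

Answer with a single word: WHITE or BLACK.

Answer: WHITE

Derivation:
Step 1: on BLACK (4,8): turn L to N, flip to white, move to (3,8). |black|=2
Step 2: on WHITE (3,8): turn R to E, flip to black, move to (3,9). |black|=3
Step 3: on WHITE (3,9): turn R to S, flip to black, move to (4,9). |black|=4
Step 4: on WHITE (4,9): turn R to W, flip to black, move to (4,8). |black|=5
Step 5: on WHITE (4,8): turn R to N, flip to black, move to (3,8). |black|=6
Step 6: on BLACK (3,8): turn L to W, flip to white, move to (3,7). |black|=5
Step 7: on WHITE (3,7): turn R to N, flip to black, move to (2,7). |black|=6
Step 8: on WHITE (2,7): turn R to E, flip to black, move to (2,8). |black|=7
Step 9: on WHITE (2,8): turn R to S, flip to black, move to (3,8). |black|=8
Step 10: on WHITE (3,8): turn R to W, flip to black, move to (3,7). |black|=9
Step 11: on BLACK (3,7): turn L to S, flip to white, move to (4,7). |black|=8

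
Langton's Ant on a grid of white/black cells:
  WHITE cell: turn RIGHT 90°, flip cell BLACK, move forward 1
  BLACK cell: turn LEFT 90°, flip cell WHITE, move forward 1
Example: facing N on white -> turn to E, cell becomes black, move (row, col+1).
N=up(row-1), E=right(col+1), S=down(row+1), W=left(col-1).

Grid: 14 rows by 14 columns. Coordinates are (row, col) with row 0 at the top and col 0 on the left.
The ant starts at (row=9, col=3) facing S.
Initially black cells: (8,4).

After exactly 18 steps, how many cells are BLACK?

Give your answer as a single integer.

Answer: 7

Derivation:
Step 1: on WHITE (9,3): turn R to W, flip to black, move to (9,2). |black|=2
Step 2: on WHITE (9,2): turn R to N, flip to black, move to (8,2). |black|=3
Step 3: on WHITE (8,2): turn R to E, flip to black, move to (8,3). |black|=4
Step 4: on WHITE (8,3): turn R to S, flip to black, move to (9,3). |black|=5
Step 5: on BLACK (9,3): turn L to E, flip to white, move to (9,4). |black|=4
Step 6: on WHITE (9,4): turn R to S, flip to black, move to (10,4). |black|=5
Step 7: on WHITE (10,4): turn R to W, flip to black, move to (10,3). |black|=6
Step 8: on WHITE (10,3): turn R to N, flip to black, move to (9,3). |black|=7
Step 9: on WHITE (9,3): turn R to E, flip to black, move to (9,4). |black|=8
Step 10: on BLACK (9,4): turn L to N, flip to white, move to (8,4). |black|=7
Step 11: on BLACK (8,4): turn L to W, flip to white, move to (8,3). |black|=6
Step 12: on BLACK (8,3): turn L to S, flip to white, move to (9,3). |black|=5
Step 13: on BLACK (9,3): turn L to E, flip to white, move to (9,4). |black|=4
Step 14: on WHITE (9,4): turn R to S, flip to black, move to (10,4). |black|=5
Step 15: on BLACK (10,4): turn L to E, flip to white, move to (10,5). |black|=4
Step 16: on WHITE (10,5): turn R to S, flip to black, move to (11,5). |black|=5
Step 17: on WHITE (11,5): turn R to W, flip to black, move to (11,4). |black|=6
Step 18: on WHITE (11,4): turn R to N, flip to black, move to (10,4). |black|=7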